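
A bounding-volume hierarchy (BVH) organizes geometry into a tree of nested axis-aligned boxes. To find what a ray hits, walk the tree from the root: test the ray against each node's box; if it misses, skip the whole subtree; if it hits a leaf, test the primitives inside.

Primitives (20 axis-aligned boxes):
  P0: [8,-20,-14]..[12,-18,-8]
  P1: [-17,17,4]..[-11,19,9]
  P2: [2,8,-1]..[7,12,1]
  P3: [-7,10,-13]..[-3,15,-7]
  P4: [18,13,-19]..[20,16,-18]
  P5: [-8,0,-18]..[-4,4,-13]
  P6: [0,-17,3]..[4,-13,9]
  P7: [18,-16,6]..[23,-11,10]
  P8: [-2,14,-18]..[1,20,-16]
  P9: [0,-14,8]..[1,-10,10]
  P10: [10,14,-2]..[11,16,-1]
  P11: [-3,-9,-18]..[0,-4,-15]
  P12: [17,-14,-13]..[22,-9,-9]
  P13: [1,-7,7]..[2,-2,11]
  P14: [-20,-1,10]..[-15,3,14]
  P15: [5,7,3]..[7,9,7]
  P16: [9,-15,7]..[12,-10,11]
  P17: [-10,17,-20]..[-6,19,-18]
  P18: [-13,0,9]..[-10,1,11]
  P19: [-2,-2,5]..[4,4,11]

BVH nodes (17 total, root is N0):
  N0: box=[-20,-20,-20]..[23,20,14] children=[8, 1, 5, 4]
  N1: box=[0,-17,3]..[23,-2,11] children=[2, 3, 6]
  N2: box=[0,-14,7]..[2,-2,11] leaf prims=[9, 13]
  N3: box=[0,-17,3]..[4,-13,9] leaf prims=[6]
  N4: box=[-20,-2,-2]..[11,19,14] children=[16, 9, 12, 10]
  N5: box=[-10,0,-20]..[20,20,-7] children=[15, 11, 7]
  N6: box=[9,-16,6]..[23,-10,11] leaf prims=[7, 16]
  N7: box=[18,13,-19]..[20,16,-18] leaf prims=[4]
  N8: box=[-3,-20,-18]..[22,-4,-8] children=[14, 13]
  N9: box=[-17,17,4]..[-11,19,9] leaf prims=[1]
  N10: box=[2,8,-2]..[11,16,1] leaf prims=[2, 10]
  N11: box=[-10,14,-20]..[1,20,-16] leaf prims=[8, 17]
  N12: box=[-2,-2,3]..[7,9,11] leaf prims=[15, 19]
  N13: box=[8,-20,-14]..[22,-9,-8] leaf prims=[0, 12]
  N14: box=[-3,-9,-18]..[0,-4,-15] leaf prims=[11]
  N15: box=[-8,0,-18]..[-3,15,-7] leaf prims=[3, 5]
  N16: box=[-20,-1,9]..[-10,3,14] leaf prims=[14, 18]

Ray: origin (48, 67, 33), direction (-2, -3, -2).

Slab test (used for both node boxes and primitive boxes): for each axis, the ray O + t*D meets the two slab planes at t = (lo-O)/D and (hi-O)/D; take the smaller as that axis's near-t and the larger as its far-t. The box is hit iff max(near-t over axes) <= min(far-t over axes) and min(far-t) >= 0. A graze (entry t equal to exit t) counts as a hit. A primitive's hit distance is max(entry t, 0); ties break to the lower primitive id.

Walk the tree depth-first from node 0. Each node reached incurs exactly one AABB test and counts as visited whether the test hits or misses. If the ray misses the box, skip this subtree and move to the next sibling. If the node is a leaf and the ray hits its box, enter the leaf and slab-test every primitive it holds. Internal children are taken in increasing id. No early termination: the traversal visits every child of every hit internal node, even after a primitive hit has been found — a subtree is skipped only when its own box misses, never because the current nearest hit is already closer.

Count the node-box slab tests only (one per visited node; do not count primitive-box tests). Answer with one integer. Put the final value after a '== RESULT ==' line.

Trace the traversal:
N0 x:[25/2,34] y:[47/3,29] z:[19/2,53/2] -> hit [47/3,53/2], descend [1, 4, 5, 8]
  N1 x:[25/2,24] y:[23,28] z:[11,15] -> miss, prune
  N4 x:[37/2,34] y:[16,23] z:[19/2,35/2] -> miss, prune
  N5 x:[14,29] y:[47/3,67/3] z:[20,53/2] -> hit [20,67/3], descend [7, 11, 15]
    N7 x:[14,15] y:[17,18] z:[51/2,26] -> miss, prune
    N11 x:[47/2,29] y:[47/3,53/3] z:[49/2,53/2] -> miss, prune
    N15 x:[51/2,28] y:[52/3,67/3] z:[20,51/2] -> miss, prune
  N8 x:[13,51/2] y:[71/3,29] z:[41/2,51/2] -> hit [71/3,51/2], descend [13, 14]
    N13 x:[13,20] y:[76/3,29] z:[41/2,47/2] -> miss, prune
    N14 x:[24,51/2] y:[71/3,76/3] z:[24,51/2] -> hit [24,76/3] leaf, test {P11@t=24}

order=[0, 1, 4, 5, 7, 11, 15, 8, 13, 14]  |boxes|=10  |leaves|=1  hit=P11

== RESULT ==
10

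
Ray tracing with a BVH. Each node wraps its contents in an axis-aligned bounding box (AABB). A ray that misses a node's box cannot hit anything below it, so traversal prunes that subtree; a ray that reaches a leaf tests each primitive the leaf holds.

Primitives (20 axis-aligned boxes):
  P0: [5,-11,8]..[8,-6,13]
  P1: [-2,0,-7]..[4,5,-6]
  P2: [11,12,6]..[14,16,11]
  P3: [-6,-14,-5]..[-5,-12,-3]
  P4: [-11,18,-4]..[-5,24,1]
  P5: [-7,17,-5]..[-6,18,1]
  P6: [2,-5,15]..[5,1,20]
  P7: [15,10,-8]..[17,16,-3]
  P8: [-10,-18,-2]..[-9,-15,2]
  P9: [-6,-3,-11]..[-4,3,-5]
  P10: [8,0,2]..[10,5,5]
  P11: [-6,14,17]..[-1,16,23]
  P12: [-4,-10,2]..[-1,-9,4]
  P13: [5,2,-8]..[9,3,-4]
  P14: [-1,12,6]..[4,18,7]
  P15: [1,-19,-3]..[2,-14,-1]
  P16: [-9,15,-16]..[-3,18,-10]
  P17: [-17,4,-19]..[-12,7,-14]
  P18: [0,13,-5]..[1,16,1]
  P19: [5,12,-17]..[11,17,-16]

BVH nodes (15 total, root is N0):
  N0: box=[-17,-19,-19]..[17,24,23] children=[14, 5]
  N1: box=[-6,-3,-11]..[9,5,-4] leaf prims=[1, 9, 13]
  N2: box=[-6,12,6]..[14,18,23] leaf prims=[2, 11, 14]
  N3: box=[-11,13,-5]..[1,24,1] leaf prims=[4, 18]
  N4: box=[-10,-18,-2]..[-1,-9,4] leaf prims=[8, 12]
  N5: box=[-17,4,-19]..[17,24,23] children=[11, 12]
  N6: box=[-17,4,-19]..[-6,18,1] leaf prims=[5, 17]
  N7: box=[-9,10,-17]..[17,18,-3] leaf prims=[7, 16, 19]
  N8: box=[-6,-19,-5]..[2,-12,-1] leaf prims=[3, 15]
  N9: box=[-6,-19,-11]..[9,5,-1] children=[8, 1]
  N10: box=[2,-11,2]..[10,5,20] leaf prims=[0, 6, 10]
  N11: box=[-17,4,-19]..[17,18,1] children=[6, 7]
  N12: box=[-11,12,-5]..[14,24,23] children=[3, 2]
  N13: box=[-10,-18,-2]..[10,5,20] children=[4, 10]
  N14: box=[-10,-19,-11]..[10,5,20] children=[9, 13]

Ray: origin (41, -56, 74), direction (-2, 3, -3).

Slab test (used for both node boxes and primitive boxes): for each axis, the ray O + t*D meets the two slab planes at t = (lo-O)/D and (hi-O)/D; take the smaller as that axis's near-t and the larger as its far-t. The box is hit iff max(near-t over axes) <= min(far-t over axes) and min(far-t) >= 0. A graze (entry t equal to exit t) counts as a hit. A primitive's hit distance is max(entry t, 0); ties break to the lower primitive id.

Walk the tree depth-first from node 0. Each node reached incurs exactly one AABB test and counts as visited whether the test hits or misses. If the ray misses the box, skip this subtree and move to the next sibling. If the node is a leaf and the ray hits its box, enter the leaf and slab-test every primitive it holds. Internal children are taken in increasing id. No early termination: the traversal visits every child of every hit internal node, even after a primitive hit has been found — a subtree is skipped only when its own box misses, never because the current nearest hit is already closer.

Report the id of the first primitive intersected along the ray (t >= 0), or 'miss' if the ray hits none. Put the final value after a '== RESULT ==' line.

Walk:
N0 x:[12,29] y:[37/3,80/3] z:[17,31] -> hit [17,80/3], descend [5, 14]
  N5 x:[12,29] y:[20,80/3] z:[17,31] -> hit [20,80/3], descend [11, 12]
    N11 x:[12,29] y:[20,74/3] z:[73/3,31] -> hit [73/3,74/3], descend [6, 7]
      N6 x:[47/2,29] y:[20,74/3] z:[73/3,31] -> hit [73/3,74/3] leaf, test {P5(miss), P17(miss)}
      N7 x:[12,25] y:[22,74/3] z:[77/3,91/3] -> miss, prune
    N12 x:[27/2,26] y:[68/3,80/3] z:[17,79/3] -> hit [68/3,26], descend [2, 3]
      N2 x:[27/2,47/2] y:[68/3,74/3] z:[17,68/3] -> hit [68/3,68/3] leaf, test {P2(miss), P11(miss), P14(miss)}
      N3 x:[20,26] y:[23,80/3] z:[73/3,79/3] -> hit [73/3,26] leaf, test {P4@t=74/3, P18(miss)}
  N14 x:[31/2,51/2] y:[37/3,61/3] z:[18,85/3] -> hit [18,61/3], descend [9, 13]
    N9 x:[16,47/2] y:[37/3,61/3] z:[25,85/3] -> miss, prune
    N13 x:[31/2,51/2] y:[38/3,61/3] z:[18,76/3] -> hit [18,61/3], descend [4, 10]
      N4 x:[21,51/2] y:[38/3,47/3] z:[70/3,76/3] -> miss, prune
      N10 x:[31/2,39/2] y:[15,61/3] z:[18,24] -> hit [18,39/2] leaf, test {P0(miss), P6@t=18, P10(miss)}

13 AABB tests over nodes [0, 5, 11, 6, 7, 12, 2, 3, 14, 9, 13, 4, 10]; 4 leaves entered; closest P6.

== RESULT ==
6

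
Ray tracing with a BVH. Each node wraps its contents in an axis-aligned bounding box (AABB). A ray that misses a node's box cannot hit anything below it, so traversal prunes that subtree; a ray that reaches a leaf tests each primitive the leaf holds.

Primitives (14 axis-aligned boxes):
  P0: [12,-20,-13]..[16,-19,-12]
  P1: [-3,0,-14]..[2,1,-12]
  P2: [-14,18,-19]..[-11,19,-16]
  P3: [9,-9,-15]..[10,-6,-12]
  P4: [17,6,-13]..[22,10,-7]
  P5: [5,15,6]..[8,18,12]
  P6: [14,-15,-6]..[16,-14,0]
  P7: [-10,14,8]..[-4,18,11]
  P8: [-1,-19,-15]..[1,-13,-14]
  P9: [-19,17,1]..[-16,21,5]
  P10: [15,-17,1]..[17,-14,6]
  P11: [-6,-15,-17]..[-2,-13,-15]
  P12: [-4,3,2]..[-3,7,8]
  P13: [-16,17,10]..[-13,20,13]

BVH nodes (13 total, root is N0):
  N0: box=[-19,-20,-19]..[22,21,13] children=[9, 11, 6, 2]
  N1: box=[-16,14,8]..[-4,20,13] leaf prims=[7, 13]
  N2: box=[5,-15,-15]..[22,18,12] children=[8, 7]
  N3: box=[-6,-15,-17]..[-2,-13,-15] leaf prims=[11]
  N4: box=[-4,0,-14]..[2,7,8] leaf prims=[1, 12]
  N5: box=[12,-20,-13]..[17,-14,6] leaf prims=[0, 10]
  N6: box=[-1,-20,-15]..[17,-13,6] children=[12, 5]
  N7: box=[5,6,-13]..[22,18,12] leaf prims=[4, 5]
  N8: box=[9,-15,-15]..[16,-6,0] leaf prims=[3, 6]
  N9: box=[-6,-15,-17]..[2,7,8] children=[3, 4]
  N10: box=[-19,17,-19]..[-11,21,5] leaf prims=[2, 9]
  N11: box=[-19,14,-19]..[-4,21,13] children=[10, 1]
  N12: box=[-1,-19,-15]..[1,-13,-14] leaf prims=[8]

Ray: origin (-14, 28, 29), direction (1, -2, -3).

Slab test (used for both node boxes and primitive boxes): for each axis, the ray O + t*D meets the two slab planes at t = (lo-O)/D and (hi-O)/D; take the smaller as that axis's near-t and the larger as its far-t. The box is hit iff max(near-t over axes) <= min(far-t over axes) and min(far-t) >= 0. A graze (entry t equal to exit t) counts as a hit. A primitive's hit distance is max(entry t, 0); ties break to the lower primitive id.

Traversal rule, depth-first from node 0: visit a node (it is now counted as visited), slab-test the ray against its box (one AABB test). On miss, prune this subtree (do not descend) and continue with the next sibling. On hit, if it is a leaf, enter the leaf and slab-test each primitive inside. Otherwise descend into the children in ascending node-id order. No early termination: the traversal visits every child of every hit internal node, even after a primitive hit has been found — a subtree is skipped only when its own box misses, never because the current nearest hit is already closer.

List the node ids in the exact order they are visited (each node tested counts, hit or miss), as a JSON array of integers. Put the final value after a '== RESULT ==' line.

Walk:
N0 x:[-5,36] y:[7/2,24] z:[16/3,16] -> hit [16/3,16], descend [2, 6, 9, 11]
  N2 x:[19,36] y:[5,43/2] z:[17/3,44/3] -> miss, prune
  N6 x:[13,31] y:[41/2,24] z:[23/3,44/3] -> miss, prune
  N9 x:[8,16] y:[21/2,43/2] z:[7,46/3] -> hit [21/2,46/3], descend [3, 4]
    N3 x:[8,12] y:[41/2,43/2] z:[44/3,46/3] -> miss, prune
    N4 x:[10,16] y:[21/2,14] z:[7,43/3] -> hit [21/2,14] leaf, test {P1@t=41/3, P12(miss)}
  N11 x:[-5,10] y:[7/2,7] z:[16/3,16] -> hit [16/3,7], descend [1, 10]
    N1 x:[-2,10] y:[4,7] z:[16/3,7] -> hit [16/3,7] leaf, test {P7@t=6, P13(miss)}
    N10 x:[-5,3] y:[7/2,11/2] z:[8,16] -> miss, prune

Summary -> nodes [0, 2, 6, 9, 3, 4, 11, 1, 10]; box-tests=9; leaf-entries=2; first=P7

== RESULT ==
[0, 2, 6, 9, 3, 4, 11, 1, 10]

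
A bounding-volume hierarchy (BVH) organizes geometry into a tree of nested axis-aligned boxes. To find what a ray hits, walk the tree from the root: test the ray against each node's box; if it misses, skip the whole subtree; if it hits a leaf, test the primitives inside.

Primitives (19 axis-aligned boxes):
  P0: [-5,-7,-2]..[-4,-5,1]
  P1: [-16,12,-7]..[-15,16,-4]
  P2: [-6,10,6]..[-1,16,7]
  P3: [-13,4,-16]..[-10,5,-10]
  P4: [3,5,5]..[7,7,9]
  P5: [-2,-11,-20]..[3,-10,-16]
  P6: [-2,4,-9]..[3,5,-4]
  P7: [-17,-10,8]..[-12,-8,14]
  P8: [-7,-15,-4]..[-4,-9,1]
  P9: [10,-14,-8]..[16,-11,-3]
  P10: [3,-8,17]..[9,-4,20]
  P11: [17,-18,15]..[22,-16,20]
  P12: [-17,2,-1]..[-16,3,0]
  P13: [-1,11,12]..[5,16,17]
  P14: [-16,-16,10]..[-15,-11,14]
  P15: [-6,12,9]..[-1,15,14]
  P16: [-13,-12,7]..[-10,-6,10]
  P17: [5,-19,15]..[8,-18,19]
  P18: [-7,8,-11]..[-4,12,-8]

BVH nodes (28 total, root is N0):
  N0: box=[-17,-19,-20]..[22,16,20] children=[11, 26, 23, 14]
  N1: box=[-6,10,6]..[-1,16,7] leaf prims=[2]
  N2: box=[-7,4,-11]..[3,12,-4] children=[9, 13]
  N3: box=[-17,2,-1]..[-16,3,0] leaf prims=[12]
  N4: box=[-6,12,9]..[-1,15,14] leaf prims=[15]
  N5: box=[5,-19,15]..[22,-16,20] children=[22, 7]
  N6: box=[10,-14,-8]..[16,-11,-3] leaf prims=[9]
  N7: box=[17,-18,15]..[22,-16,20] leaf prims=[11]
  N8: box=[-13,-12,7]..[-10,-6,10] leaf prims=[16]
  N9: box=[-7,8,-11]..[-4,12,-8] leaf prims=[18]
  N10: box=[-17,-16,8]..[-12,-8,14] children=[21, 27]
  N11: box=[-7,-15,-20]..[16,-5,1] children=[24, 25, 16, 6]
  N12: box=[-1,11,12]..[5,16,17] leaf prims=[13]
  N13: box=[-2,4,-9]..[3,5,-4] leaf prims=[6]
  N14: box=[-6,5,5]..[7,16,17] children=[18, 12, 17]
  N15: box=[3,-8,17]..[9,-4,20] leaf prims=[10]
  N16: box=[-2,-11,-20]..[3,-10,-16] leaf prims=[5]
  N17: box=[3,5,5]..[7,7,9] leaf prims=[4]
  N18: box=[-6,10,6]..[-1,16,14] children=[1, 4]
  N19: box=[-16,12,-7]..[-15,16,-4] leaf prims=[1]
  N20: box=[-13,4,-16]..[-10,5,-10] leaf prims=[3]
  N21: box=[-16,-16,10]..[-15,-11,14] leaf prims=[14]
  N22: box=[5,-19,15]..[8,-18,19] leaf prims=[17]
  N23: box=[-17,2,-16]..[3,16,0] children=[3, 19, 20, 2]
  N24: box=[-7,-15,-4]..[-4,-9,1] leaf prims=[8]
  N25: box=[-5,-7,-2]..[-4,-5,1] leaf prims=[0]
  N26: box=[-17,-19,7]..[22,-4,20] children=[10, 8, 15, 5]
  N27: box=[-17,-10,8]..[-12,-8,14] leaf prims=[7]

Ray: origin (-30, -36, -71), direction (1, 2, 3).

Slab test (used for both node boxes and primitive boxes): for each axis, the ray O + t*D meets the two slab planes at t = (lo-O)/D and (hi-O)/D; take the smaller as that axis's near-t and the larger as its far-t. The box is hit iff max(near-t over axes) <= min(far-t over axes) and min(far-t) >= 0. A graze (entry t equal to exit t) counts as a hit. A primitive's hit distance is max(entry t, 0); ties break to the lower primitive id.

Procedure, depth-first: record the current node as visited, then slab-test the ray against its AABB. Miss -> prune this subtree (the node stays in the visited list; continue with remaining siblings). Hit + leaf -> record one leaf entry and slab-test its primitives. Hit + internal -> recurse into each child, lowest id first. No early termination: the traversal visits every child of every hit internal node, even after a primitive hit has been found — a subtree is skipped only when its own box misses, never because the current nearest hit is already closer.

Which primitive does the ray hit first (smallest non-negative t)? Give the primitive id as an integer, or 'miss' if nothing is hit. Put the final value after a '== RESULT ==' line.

Walk:
N0 x:[13,52] y:[17/2,26] z:[17,91/3] -> hit [17,26], descend [11, 14, 23, 26]
  N11 x:[23,46] y:[21/2,31/2] z:[17,24] -> miss, prune
  N14 x:[24,37] y:[41/2,26] z:[76/3,88/3] -> hit [76/3,26], descend [12, 17, 18]
    N12 x:[29,35] y:[47/2,26] z:[83/3,88/3] -> miss, prune
    N17 x:[33,37] y:[41/2,43/2] z:[76/3,80/3] -> miss, prune
    N18 x:[24,29] y:[23,26] z:[77/3,85/3] -> hit [77/3,26], descend [1, 4]
      N1 x:[24,29] y:[23,26] z:[77/3,26] -> hit [77/3,26] leaf, test {P2@t=77/3}
      N4 x:[24,29] y:[24,51/2] z:[80/3,85/3] -> miss, prune
  N23 x:[13,33] y:[19,26] z:[55/3,71/3] -> hit [19,71/3], descend [2, 3, 19, 20]
    N2 x:[23,33] y:[20,24] z:[20,67/3] -> miss, prune
    N3 x:[13,14] y:[19,39/2] z:[70/3,71/3] -> miss, prune
    N19 x:[14,15] y:[24,26] z:[64/3,67/3] -> miss, prune
    N20 x:[17,20] y:[20,41/2] z:[55/3,61/3] -> hit [20,20] leaf, test {P3@t=20}
  N26 x:[13,52] y:[17/2,16] z:[26,91/3] -> miss, prune

Visited [0, 11, 14, 12, 17, 18, 1, 4, 23, 2, 3, 19, 20, 26]. Tests: 14 box, 2 leaf. Nearest: P3.

== RESULT ==
3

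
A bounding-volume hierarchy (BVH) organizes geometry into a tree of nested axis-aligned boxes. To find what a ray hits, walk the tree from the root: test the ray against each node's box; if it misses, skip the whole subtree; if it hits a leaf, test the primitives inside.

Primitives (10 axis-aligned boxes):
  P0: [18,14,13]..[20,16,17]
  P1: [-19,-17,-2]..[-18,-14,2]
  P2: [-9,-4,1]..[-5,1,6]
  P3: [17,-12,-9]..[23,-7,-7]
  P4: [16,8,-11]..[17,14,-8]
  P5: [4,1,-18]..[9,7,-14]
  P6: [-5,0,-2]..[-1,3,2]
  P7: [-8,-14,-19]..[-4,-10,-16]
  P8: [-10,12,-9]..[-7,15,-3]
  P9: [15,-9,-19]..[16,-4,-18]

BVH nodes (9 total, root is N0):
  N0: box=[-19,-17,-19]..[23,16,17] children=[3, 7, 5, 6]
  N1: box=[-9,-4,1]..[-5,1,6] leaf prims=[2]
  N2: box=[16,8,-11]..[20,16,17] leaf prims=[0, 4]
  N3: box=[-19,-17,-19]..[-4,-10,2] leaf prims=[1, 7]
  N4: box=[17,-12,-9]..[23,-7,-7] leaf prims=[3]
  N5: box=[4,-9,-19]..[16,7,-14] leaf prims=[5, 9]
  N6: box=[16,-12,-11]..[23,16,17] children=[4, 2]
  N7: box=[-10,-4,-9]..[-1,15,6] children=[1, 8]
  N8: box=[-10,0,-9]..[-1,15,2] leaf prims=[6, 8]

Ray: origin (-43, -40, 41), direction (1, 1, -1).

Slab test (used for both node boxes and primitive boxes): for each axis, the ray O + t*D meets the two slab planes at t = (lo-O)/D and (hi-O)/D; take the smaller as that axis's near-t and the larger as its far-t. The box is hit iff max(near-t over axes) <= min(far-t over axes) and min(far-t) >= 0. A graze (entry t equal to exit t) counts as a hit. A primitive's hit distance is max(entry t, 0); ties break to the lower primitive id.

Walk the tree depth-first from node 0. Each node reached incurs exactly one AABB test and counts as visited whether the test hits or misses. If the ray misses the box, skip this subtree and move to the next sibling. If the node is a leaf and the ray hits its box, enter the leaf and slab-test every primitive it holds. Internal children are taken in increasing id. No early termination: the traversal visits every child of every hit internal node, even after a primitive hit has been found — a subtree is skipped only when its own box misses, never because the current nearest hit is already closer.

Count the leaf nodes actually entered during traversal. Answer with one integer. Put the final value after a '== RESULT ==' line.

Traverse from the root:
N0 x:[24,66] y:[23,56] z:[24,60] -> hit [24,56], descend [3, 5, 6, 7]
  N3 x:[24,39] y:[23,30] z:[39,60] -> miss, prune
  N5 x:[47,59] y:[31,47] z:[55,60] -> miss, prune
  N6 x:[59,66] y:[28,56] z:[24,52] -> miss, prune
  N7 x:[33,42] y:[36,55] z:[35,50] -> hit [36,42], descend [1, 8]
    N1 x:[34,38] y:[36,41] z:[35,40] -> hit [36,38] leaf, test {P2@t=36}
    N8 x:[33,42] y:[40,55] z:[39,50] -> hit [40,42] leaf, test {P6@t=40, P8(miss)}

Visited [0, 3, 5, 6, 7, 1, 8]. Tests: 7 box, 2 leaf. Nearest: P2.

== RESULT ==
2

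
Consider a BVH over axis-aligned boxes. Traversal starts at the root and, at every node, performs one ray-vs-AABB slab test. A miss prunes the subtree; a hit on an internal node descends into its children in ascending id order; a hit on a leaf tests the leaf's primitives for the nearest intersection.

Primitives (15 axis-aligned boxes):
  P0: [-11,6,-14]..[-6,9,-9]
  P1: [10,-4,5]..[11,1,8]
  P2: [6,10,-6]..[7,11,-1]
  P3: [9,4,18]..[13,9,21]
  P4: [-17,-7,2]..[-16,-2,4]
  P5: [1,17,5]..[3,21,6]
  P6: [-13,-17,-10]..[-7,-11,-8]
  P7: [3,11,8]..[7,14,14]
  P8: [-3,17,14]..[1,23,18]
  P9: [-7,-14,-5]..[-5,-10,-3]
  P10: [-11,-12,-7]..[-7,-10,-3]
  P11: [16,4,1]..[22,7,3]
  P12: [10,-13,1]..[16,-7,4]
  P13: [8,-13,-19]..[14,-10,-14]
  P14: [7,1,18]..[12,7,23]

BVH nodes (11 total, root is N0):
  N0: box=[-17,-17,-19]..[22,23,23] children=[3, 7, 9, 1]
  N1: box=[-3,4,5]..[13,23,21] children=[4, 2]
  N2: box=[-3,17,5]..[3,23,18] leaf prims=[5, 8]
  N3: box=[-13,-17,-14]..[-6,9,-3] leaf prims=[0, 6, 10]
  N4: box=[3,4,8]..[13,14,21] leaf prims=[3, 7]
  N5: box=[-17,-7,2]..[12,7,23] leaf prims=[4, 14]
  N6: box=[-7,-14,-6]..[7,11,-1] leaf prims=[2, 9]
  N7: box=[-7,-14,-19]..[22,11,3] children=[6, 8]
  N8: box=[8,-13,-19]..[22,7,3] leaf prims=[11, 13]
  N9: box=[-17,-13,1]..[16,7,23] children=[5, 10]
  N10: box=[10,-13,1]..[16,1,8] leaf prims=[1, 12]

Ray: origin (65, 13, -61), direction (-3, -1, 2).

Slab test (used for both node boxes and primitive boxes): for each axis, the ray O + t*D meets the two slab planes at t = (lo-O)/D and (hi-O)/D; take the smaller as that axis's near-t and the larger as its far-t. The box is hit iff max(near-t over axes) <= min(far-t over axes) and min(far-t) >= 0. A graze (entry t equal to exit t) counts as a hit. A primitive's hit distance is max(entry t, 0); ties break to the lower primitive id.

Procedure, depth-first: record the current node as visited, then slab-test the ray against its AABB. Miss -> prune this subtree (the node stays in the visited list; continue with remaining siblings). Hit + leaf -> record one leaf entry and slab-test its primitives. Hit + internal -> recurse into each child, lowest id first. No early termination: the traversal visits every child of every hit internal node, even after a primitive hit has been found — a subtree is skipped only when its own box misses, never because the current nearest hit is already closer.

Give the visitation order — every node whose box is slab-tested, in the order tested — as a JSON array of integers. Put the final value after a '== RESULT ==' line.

Walk:
N0 x:[43/3,82/3] y:[-10,30] z:[21,42] -> hit [21,82/3], descend [1, 3, 7, 9]
  N1 x:[52/3,68/3] y:[-10,9] z:[33,41] -> miss, prune
  N3 x:[71/3,26] y:[4,30] z:[47/2,29] -> hit [71/3,26] leaf, test {P0(miss), P6@t=51/2, P10(miss)}
  N7 x:[43/3,24] y:[2,27] z:[21,32] -> hit [21,24], descend [6, 8]
    N6 x:[58/3,24] y:[2,27] z:[55/2,30] -> miss, prune
    N8 x:[43/3,19] y:[6,26] z:[21,32] -> miss, prune
  N9 x:[49/3,82/3] y:[6,26] z:[31,42] -> miss, prune

order=[0, 1, 3, 7, 6, 8, 9]  |boxes|=7  |leaves|=1  hit=P6

== RESULT ==
[0, 1, 3, 7, 6, 8, 9]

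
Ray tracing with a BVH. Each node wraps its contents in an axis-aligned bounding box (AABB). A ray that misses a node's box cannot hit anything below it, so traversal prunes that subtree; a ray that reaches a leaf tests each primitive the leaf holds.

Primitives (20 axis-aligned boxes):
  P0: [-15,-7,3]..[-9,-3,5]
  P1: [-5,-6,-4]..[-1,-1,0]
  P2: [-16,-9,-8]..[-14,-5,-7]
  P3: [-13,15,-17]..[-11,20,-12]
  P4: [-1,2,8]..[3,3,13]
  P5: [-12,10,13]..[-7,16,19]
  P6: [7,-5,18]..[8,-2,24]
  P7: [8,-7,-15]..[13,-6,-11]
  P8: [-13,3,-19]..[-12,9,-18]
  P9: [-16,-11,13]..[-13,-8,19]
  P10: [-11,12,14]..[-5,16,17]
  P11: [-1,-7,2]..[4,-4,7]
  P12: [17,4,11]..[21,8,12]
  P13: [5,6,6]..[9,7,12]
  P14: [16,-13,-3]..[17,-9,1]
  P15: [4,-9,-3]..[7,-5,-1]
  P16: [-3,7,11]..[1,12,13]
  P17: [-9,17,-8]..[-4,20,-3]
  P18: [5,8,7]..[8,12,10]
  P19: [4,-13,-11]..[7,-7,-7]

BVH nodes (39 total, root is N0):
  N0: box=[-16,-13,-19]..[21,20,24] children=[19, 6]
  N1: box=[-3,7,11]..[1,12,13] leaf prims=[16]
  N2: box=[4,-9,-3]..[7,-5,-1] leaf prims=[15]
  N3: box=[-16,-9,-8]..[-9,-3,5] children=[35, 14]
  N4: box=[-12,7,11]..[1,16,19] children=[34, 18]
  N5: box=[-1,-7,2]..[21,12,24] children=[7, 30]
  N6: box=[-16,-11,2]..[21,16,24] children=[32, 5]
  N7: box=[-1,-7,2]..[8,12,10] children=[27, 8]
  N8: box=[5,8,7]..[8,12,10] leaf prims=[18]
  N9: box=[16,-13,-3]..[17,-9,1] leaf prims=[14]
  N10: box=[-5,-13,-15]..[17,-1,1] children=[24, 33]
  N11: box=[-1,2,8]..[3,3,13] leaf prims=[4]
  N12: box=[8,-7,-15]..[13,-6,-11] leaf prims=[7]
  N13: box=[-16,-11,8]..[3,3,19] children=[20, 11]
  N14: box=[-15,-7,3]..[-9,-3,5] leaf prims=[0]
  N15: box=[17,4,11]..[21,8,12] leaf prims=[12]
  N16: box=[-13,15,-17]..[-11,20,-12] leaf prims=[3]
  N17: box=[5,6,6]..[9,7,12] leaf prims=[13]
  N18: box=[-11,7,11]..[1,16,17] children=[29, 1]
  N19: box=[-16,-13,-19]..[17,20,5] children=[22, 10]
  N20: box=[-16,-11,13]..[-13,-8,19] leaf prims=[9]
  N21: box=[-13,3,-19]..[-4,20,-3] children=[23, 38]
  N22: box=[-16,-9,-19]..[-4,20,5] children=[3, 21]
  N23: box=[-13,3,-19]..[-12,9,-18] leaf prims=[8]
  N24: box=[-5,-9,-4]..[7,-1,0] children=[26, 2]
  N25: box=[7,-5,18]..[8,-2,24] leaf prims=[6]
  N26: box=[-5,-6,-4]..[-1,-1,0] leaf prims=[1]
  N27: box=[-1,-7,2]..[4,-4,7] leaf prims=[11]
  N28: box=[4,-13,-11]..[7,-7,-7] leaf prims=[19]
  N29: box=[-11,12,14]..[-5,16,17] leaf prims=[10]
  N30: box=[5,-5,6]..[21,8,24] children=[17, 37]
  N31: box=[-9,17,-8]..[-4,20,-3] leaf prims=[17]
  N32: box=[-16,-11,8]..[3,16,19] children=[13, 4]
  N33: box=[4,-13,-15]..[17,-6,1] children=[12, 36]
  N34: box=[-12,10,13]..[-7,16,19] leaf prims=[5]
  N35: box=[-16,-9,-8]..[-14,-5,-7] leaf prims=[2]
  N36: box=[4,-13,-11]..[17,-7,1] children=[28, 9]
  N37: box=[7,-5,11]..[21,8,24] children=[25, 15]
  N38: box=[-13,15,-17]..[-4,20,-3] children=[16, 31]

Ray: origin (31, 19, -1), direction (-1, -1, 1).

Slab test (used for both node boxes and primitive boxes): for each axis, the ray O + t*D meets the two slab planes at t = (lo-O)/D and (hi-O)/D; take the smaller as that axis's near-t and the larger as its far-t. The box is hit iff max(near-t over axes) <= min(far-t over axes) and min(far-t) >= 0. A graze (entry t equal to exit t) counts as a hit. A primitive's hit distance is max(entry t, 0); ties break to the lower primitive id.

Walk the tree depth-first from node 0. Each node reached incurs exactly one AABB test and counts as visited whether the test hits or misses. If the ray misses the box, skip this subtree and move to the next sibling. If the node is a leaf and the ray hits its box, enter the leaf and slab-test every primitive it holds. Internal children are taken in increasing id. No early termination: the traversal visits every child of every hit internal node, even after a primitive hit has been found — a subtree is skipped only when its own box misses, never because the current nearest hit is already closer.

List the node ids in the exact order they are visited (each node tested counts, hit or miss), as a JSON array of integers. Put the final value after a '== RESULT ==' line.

Traverse from the root:
N0 x:[10,47] y:[-1,32] z:[-18,25] -> hit [10,25], descend [6, 19]
  N6 x:[10,47] y:[3,30] z:[3,25] -> hit [10,25], descend [5, 32]
    N5 x:[10,32] y:[7,26] z:[3,25] -> hit [10,25], descend [7, 30]
      N7 x:[23,32] y:[7,26] z:[3,11] -> miss, prune
      N30 x:[10,26] y:[11,24] z:[7,25] -> hit [11,24], descend [17, 37]
        N17 x:[22,26] y:[12,13] z:[7,13] -> miss, prune
        N37 x:[10,24] y:[11,24] z:[12,25] -> hit [12,24], descend [15, 25]
          N15 x:[10,14] y:[11,15] z:[12,13] -> hit [12,13] leaf, test {P12@t=12}
          N25 x:[23,24] y:[21,24] z:[19,25] -> hit [23,24] leaf, test {P6@t=23}
    N32 x:[28,47] y:[3,30] z:[9,20] -> miss, prune
  N19 x:[14,47] y:[-1,32] z:[-18,6] -> miss, prune

11 AABB tests over nodes [0, 6, 5, 7, 30, 17, 37, 15, 25, 32, 19]; 2 leaves entered; closest P12.

== RESULT ==
[0, 6, 5, 7, 30, 17, 37, 15, 25, 32, 19]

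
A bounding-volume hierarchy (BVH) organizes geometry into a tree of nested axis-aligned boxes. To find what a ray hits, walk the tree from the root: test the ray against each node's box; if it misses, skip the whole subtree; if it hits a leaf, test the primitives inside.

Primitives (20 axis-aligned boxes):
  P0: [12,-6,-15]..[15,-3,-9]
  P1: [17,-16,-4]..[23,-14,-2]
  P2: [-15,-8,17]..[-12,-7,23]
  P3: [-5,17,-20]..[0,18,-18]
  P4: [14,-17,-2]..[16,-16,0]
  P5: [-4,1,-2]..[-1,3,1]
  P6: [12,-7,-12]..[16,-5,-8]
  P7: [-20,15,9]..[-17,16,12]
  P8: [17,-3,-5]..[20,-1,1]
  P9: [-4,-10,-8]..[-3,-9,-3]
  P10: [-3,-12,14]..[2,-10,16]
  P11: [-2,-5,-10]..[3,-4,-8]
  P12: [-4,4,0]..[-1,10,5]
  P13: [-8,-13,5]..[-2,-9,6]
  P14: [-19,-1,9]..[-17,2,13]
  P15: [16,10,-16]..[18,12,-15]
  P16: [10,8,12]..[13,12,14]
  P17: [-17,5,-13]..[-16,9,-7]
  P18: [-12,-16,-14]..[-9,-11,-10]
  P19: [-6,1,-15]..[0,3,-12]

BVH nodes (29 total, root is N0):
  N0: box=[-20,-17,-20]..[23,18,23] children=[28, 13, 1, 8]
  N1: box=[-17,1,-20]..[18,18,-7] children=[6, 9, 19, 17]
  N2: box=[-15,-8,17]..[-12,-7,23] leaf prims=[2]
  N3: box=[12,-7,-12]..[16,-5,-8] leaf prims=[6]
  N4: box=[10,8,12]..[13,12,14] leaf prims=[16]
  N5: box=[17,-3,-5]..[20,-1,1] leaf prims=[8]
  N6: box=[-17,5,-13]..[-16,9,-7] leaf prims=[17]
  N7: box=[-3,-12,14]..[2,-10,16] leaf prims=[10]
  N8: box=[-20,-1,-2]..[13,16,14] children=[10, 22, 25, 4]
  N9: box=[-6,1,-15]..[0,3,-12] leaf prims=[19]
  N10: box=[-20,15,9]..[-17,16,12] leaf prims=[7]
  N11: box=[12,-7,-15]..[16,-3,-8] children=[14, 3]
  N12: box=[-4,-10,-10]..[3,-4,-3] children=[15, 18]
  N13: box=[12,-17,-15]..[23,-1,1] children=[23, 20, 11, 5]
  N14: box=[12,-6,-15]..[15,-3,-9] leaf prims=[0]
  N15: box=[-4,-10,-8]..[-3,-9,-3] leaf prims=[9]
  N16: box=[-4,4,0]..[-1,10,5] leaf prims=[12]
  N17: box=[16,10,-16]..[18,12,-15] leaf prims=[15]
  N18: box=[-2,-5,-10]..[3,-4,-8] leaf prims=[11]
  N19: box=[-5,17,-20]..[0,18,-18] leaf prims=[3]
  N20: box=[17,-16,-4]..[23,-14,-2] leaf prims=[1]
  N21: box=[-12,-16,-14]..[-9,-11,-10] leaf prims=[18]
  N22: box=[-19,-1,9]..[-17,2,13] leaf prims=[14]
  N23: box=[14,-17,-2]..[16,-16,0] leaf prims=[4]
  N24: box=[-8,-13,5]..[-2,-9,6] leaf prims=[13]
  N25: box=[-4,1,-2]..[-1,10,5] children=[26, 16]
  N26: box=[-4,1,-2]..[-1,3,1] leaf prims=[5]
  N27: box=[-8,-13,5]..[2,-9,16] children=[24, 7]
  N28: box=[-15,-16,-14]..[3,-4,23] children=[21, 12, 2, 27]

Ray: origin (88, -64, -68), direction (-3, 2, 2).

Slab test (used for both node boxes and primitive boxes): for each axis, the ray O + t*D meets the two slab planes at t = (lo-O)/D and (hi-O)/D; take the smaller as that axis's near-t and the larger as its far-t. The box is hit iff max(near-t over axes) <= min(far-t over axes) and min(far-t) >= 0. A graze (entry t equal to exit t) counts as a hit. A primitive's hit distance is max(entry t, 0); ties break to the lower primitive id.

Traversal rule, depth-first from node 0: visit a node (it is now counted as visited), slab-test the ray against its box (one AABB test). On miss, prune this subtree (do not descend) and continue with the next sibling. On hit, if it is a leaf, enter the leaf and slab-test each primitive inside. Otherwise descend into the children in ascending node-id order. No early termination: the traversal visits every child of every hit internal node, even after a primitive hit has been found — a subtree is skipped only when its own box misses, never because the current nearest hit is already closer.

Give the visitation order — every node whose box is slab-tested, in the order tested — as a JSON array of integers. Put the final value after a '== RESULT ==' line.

Walk:
N0 x:[65/3,36] y:[47/2,41] z:[24,91/2] -> hit [24,36], descend [1, 8, 13, 28]
  N1 x:[70/3,35] y:[65/2,41] z:[24,61/2] -> miss, prune
  N8 x:[25,36] y:[63/2,40] z:[33,41] -> hit [33,36], descend [4, 10, 22, 25]
    N4 x:[25,26] y:[36,38] z:[40,41] -> miss, prune
    N10 x:[35,36] y:[79/2,40] z:[77/2,40] -> miss, prune
    N22 x:[35,107/3] y:[63/2,33] z:[77/2,81/2] -> miss, prune
    N25 x:[89/3,92/3] y:[65/2,37] z:[33,73/2] -> miss, prune
  N13 x:[65/3,76/3] y:[47/2,63/2] z:[53/2,69/2] -> miss, prune
  N28 x:[85/3,103/3] y:[24,30] z:[27,91/2] -> hit [85/3,30], descend [2, 12, 21, 27]
    N2 x:[100/3,103/3] y:[28,57/2] z:[85/2,91/2] -> miss, prune
    N12 x:[85/3,92/3] y:[27,30] z:[29,65/2] -> hit [29,30], descend [15, 18]
      N15 x:[91/3,92/3] y:[27,55/2] z:[30,65/2] -> miss, prune
      N18 x:[85/3,30] y:[59/2,30] z:[29,30] -> hit [59/2,30] leaf, test {P11@t=59/2}
    N21 x:[97/3,100/3] y:[24,53/2] z:[27,29] -> miss, prune
    N27 x:[86/3,32] y:[51/2,55/2] z:[73/2,42] -> miss, prune

order=[0, 1, 8, 4, 10, 22, 25, 13, 28, 2, 12, 15, 18, 21, 27]  |boxes|=15  |leaves|=1  hit=P11

== RESULT ==
[0, 1, 8, 4, 10, 22, 25, 13, 28, 2, 12, 15, 18, 21, 27]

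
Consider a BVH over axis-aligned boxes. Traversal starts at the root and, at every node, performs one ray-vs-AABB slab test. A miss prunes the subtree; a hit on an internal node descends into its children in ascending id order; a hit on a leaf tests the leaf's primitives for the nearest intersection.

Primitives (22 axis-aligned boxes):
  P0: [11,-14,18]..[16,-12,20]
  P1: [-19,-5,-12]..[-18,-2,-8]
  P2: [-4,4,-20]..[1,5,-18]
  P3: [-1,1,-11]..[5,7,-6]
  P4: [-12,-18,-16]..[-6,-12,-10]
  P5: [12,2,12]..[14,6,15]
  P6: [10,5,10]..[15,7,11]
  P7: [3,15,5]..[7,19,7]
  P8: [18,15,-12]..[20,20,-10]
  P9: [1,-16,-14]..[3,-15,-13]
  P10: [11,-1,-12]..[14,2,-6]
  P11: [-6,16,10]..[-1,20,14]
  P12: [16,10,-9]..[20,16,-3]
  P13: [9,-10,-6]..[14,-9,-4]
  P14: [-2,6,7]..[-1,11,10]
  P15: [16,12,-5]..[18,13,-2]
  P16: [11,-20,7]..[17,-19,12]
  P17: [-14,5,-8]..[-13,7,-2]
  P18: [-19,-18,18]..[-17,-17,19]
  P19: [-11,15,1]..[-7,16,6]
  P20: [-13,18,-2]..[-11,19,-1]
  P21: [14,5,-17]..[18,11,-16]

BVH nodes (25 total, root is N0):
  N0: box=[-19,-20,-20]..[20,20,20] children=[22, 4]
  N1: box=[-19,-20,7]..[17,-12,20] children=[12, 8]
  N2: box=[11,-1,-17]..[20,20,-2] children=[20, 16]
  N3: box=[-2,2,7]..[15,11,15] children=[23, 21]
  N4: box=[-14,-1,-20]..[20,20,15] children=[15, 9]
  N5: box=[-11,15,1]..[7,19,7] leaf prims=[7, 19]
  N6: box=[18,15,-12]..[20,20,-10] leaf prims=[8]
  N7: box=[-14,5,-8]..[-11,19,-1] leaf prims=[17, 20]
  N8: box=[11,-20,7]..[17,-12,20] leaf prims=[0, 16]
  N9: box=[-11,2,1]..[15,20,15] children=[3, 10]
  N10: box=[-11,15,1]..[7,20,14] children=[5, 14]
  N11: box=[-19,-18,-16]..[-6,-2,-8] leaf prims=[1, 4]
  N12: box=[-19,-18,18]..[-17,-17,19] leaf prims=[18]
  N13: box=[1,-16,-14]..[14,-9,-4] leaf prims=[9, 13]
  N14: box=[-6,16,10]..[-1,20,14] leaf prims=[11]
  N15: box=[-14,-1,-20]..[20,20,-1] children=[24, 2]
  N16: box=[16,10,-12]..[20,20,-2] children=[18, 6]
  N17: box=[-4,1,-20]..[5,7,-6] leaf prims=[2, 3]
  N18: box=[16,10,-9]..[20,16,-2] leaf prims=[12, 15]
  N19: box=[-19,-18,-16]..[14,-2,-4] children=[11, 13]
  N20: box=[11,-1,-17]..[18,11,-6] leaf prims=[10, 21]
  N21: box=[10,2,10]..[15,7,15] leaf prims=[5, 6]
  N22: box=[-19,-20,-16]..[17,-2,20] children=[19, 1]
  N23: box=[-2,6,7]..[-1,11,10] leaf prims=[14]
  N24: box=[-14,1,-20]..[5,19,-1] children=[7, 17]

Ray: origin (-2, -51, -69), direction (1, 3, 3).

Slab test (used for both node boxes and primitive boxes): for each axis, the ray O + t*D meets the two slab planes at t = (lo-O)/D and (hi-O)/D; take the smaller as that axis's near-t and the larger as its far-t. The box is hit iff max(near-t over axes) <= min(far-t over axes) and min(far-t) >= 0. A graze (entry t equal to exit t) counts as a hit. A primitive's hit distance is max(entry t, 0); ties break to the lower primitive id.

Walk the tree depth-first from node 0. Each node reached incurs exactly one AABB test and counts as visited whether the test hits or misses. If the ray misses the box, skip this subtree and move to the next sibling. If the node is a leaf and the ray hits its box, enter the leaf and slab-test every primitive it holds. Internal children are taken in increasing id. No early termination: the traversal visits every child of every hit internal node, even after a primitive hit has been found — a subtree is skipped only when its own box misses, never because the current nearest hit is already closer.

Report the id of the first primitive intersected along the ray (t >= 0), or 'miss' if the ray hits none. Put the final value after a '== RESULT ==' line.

Traverse from the root:
N0 x:[-17,22] y:[31/3,71/3] z:[49/3,89/3] -> hit [49/3,22], descend [4, 22]
  N4 x:[-12,22] y:[50/3,71/3] z:[49/3,28] -> hit [50/3,22], descend [9, 15]
    N9 x:[-9,17] y:[53/3,71/3] z:[70/3,28] -> miss, prune
    N15 x:[-12,22] y:[50/3,71/3] z:[49/3,68/3] -> hit [50/3,22], descend [2, 24]
      N2 x:[13,22] y:[50/3,71/3] z:[52/3,67/3] -> hit [52/3,22], descend [16, 20]
        N16 x:[18,22] y:[61/3,71/3] z:[19,67/3] -> hit [61/3,22], descend [6, 18]
          N6 x:[20,22] y:[22,71/3] z:[19,59/3] -> miss, prune
          N18 x:[18,22] y:[61/3,67/3] z:[20,67/3] -> hit [61/3,22] leaf, test {P12@t=61/3, P15(miss)}
        N20 x:[13,20] y:[50/3,62/3] z:[52/3,21] -> hit [52/3,20] leaf, test {P10(miss), P21(miss)}
      N24 x:[-12,7] y:[52/3,70/3] z:[49/3,68/3] -> miss, prune
  N22 x:[-17,19] y:[31/3,49/3] z:[53/3,89/3] -> miss, prune

11 AABB tests over nodes [0, 4, 9, 15, 2, 16, 6, 18, 20, 24, 22]; 2 leaves entered; closest P12.

== RESULT ==
12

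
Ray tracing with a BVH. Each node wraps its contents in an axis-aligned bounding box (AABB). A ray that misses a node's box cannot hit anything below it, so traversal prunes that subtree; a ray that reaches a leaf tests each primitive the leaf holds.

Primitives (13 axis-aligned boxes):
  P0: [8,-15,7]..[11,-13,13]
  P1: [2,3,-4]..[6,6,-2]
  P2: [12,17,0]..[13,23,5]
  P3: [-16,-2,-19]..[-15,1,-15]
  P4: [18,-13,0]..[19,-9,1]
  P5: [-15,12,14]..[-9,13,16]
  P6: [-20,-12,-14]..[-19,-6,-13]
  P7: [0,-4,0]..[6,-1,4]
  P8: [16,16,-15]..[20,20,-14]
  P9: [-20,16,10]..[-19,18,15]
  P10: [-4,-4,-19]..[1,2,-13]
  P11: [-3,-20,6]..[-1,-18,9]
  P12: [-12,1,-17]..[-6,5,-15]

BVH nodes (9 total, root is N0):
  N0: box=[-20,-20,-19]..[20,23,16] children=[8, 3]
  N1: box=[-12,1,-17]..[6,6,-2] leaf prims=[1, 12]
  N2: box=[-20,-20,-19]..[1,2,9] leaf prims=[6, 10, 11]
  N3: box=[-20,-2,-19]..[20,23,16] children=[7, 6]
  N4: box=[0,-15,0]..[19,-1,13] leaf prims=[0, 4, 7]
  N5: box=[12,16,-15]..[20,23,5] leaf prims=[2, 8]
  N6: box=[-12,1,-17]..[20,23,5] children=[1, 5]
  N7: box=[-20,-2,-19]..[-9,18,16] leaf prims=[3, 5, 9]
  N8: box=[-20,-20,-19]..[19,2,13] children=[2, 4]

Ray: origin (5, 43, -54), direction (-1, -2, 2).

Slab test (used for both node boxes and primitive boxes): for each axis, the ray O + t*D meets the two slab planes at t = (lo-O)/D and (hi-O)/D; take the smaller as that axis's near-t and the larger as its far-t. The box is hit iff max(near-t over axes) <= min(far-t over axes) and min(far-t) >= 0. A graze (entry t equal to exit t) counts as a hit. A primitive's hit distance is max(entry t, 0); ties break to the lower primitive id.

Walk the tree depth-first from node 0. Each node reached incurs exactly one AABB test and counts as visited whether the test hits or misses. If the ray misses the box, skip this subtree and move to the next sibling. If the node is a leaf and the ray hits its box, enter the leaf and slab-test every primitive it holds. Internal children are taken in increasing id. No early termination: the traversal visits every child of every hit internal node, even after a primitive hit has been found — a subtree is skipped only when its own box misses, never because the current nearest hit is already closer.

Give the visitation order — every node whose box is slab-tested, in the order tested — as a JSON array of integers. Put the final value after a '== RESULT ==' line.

Walk:
N0 x:[-15,25] y:[10,63/2] z:[35/2,35] -> hit [35/2,25], descend [3, 8]
  N3 x:[-15,25] y:[10,45/2] z:[35/2,35] -> hit [35/2,45/2], descend [6, 7]
    N6 x:[-15,17] y:[10,21] z:[37/2,59/2] -> miss, prune
    N7 x:[14,25] y:[25/2,45/2] z:[35/2,35] -> hit [35/2,45/2] leaf, test {P3(miss), P5(miss), P9(miss)}
  N8 x:[-14,25] y:[41/2,63/2] z:[35/2,67/2] -> hit [41/2,25], descend [2, 4]
    N2 x:[4,25] y:[41/2,63/2] z:[35/2,63/2] -> hit [41/2,25] leaf, test {P6(miss), P10(miss), P11(miss)}
    N4 x:[-14,5] y:[22,29] z:[27,67/2] -> miss, prune

Summary -> nodes [0, 3, 6, 7, 8, 2, 4]; box-tests=7; leaf-entries=2; first=miss

== RESULT ==
[0, 3, 6, 7, 8, 2, 4]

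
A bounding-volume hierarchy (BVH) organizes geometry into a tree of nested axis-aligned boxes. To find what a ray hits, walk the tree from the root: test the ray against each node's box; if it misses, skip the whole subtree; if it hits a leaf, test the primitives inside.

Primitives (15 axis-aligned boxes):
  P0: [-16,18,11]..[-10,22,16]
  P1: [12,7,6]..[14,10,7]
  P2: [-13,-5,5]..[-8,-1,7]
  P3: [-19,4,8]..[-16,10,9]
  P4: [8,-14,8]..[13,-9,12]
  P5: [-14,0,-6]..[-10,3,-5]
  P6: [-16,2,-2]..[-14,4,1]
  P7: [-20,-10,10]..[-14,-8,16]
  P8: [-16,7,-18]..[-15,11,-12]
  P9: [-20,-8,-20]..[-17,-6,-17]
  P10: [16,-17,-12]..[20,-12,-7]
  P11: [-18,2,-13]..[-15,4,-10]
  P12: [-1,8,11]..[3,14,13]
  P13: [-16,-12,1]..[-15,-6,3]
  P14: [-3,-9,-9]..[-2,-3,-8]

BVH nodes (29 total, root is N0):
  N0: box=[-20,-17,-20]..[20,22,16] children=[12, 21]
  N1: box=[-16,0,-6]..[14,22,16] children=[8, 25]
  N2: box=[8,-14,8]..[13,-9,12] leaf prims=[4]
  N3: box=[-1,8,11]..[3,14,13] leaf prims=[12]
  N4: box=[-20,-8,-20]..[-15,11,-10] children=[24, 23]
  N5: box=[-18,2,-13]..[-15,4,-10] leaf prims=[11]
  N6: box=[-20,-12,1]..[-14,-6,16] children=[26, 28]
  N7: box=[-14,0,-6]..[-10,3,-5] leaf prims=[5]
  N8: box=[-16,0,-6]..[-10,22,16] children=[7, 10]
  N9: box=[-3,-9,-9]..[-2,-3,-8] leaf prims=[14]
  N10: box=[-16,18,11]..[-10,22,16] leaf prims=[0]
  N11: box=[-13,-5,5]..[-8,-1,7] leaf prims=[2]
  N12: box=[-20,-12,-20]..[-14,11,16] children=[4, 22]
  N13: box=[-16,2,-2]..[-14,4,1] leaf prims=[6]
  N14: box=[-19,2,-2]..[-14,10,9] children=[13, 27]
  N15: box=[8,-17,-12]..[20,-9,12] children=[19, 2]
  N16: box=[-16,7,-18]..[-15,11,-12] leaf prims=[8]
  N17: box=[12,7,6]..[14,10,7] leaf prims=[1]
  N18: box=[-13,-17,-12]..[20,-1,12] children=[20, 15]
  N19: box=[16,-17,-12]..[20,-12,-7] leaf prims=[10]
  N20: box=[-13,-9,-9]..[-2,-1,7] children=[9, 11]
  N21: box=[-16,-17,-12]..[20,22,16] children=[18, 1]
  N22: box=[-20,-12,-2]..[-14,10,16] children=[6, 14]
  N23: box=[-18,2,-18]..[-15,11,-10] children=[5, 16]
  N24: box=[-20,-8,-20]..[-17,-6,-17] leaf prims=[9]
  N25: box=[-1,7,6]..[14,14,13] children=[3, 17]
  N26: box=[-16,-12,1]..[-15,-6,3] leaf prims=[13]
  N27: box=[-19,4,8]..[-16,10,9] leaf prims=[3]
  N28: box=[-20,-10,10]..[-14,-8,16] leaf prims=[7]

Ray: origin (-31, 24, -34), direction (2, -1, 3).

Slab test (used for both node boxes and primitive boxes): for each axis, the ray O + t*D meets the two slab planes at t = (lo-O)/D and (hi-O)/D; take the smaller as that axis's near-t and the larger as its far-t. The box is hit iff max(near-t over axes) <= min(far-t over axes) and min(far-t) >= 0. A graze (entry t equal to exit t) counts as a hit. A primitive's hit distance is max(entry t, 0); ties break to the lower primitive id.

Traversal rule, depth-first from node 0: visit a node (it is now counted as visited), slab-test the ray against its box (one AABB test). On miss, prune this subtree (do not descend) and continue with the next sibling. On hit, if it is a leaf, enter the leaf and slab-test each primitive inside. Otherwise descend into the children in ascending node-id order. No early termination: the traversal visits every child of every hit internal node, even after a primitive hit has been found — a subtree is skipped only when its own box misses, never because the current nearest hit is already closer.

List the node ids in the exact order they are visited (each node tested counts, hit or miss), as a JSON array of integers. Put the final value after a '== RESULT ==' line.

Walk:
N0 x:[11/2,51/2] y:[2,41] z:[14/3,50/3] -> hit [11/2,50/3], descend [12, 21]
  N12 x:[11/2,17/2] y:[13,36] z:[14/3,50/3] -> miss, prune
  N21 x:[15/2,51/2] y:[2,41] z:[22/3,50/3] -> hit [15/2,50/3], descend [1, 18]
    N1 x:[15/2,45/2] y:[2,24] z:[28/3,50/3] -> hit [28/3,50/3], descend [8, 25]
      N8 x:[15/2,21/2] y:[2,24] z:[28/3,50/3] -> hit [28/3,21/2], descend [7, 10]
        N7 x:[17/2,21/2] y:[21,24] z:[28/3,29/3] -> miss, prune
        N10 x:[15/2,21/2] y:[2,6] z:[15,50/3] -> miss, prune
      N25 x:[15,45/2] y:[10,17] z:[40/3,47/3] -> hit [15,47/3], descend [3, 17]
        N3 x:[15,17] y:[10,16] z:[15,47/3] -> hit [15,47/3] leaf, test {P12@t=15}
        N17 x:[43/2,45/2] y:[14,17] z:[40/3,41/3] -> miss, prune
    N18 x:[9,51/2] y:[25,41] z:[22/3,46/3] -> miss, prune

order=[0, 12, 21, 1, 8, 7, 10, 25, 3, 17, 18]  |boxes|=11  |leaves|=1  hit=P12

== RESULT ==
[0, 12, 21, 1, 8, 7, 10, 25, 3, 17, 18]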